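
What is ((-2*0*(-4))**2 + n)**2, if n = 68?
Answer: 4624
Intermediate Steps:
((-2*0*(-4))**2 + n)**2 = ((-2*0*(-4))**2 + 68)**2 = ((0*(-4))**2 + 68)**2 = (0**2 + 68)**2 = (0 + 68)**2 = 68**2 = 4624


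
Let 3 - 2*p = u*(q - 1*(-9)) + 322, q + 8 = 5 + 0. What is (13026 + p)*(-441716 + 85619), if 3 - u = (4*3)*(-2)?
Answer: -9105756387/2 ≈ -4.5529e+9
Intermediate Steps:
q = -3 (q = -8 + (5 + 0) = -8 + 5 = -3)
u = 27 (u = 3 - 4*3*(-2) = 3 - 12*(-2) = 3 - 1*(-24) = 3 + 24 = 27)
p = -481/2 (p = 3/2 - (27*(-3 - 1*(-9)) + 322)/2 = 3/2 - (27*(-3 + 9) + 322)/2 = 3/2 - (27*6 + 322)/2 = 3/2 - (162 + 322)/2 = 3/2 - ½*484 = 3/2 - 242 = -481/2 ≈ -240.50)
(13026 + p)*(-441716 + 85619) = (13026 - 481/2)*(-441716 + 85619) = (25571/2)*(-356097) = -9105756387/2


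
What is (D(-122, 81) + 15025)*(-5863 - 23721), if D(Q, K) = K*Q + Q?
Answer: -148541264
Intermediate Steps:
D(Q, K) = Q + K*Q
(D(-122, 81) + 15025)*(-5863 - 23721) = (-122*(1 + 81) + 15025)*(-5863 - 23721) = (-122*82 + 15025)*(-29584) = (-10004 + 15025)*(-29584) = 5021*(-29584) = -148541264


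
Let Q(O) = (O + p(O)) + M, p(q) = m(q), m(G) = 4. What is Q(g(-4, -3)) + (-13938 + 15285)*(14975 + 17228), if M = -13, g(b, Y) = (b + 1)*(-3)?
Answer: 43377441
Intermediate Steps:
p(q) = 4
g(b, Y) = -3 - 3*b (g(b, Y) = (1 + b)*(-3) = -3 - 3*b)
Q(O) = -9 + O (Q(O) = (O + 4) - 13 = (4 + O) - 13 = -9 + O)
Q(g(-4, -3)) + (-13938 + 15285)*(14975 + 17228) = (-9 + (-3 - 3*(-4))) + (-13938 + 15285)*(14975 + 17228) = (-9 + (-3 + 12)) + 1347*32203 = (-9 + 9) + 43377441 = 0 + 43377441 = 43377441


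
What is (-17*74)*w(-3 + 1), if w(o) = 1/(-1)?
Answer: 1258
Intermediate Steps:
w(o) = -1
(-17*74)*w(-3 + 1) = -17*74*(-1) = -1258*(-1) = 1258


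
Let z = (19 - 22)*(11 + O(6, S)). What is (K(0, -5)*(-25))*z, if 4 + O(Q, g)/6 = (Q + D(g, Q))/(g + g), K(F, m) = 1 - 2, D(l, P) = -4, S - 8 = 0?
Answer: 3675/4 ≈ 918.75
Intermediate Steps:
S = 8 (S = 8 + 0 = 8)
K(F, m) = -1
O(Q, g) = -24 + 3*(-4 + Q)/g (O(Q, g) = -24 + 6*((Q - 4)/(g + g)) = -24 + 6*((-4 + Q)/((2*g))) = -24 + 6*((-4 + Q)*(1/(2*g))) = -24 + 6*((-4 + Q)/(2*g)) = -24 + 3*(-4 + Q)/g)
z = 147/4 (z = (19 - 22)*(11 + 3*(-4 + 6 - 8*8)/8) = -3*(11 + 3*(⅛)*(-4 + 6 - 64)) = -3*(11 + 3*(⅛)*(-62)) = -3*(11 - 93/4) = -3*(-49/4) = 147/4 ≈ 36.750)
(K(0, -5)*(-25))*z = -1*(-25)*(147/4) = 25*(147/4) = 3675/4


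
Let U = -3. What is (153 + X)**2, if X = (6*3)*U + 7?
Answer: 11236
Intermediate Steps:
X = -47 (X = (6*3)*(-3) + 7 = 18*(-3) + 7 = -54 + 7 = -47)
(153 + X)**2 = (153 - 47)**2 = 106**2 = 11236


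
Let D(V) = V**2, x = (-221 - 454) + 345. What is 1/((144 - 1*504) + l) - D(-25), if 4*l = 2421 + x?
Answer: -406871/651 ≈ -624.99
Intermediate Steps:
x = -330 (x = -675 + 345 = -330)
l = 2091/4 (l = (2421 - 330)/4 = (1/4)*2091 = 2091/4 ≈ 522.75)
1/((144 - 1*504) + l) - D(-25) = 1/((144 - 1*504) + 2091/4) - 1*(-25)**2 = 1/((144 - 504) + 2091/4) - 1*625 = 1/(-360 + 2091/4) - 625 = 1/(651/4) - 625 = 4/651 - 625 = -406871/651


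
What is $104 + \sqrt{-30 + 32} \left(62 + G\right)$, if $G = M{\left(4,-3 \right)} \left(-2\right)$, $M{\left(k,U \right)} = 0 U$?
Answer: $104 + 62 \sqrt{2} \approx 191.68$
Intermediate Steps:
$M{\left(k,U \right)} = 0$
$G = 0$ ($G = 0 \left(-2\right) = 0$)
$104 + \sqrt{-30 + 32} \left(62 + G\right) = 104 + \sqrt{-30 + 32} \left(62 + 0\right) = 104 + \sqrt{2} \cdot 62 = 104 + 62 \sqrt{2}$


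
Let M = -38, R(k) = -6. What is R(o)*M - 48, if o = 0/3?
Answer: 180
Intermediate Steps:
o = 0 (o = 0*(1/3) = 0)
R(o)*M - 48 = -6*(-38) - 48 = 228 - 48 = 180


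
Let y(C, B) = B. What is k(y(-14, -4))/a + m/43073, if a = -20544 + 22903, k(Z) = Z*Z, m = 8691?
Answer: 21191237/101609207 ≈ 0.20856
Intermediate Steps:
k(Z) = Z²
a = 2359
k(y(-14, -4))/a + m/43073 = (-4)²/2359 + 8691/43073 = 16*(1/2359) + 8691*(1/43073) = 16/2359 + 8691/43073 = 21191237/101609207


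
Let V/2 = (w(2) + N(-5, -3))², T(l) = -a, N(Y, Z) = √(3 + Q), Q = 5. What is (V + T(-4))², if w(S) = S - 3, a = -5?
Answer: 657 - 368*√2 ≈ 136.57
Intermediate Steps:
N(Y, Z) = 2*√2 (N(Y, Z) = √(3 + 5) = √8 = 2*√2)
T(l) = 5 (T(l) = -1*(-5) = 5)
w(S) = -3 + S
V = 2*(-1 + 2*√2)² (V = 2*((-3 + 2) + 2*√2)² = 2*(-1 + 2*√2)² ≈ 6.6863)
(V + T(-4))² = ((18 - 8*√2) + 5)² = (23 - 8*√2)²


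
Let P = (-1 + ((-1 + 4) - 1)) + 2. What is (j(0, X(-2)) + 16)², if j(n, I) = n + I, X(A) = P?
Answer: 361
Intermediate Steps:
P = 3 (P = (-1 + (3 - 1)) + 2 = (-1 + 2) + 2 = 1 + 2 = 3)
X(A) = 3
j(n, I) = I + n
(j(0, X(-2)) + 16)² = ((3 + 0) + 16)² = (3 + 16)² = 19² = 361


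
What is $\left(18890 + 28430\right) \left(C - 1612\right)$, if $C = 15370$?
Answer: $651028560$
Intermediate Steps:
$\left(18890 + 28430\right) \left(C - 1612\right) = \left(18890 + 28430\right) \left(15370 - 1612\right) = 47320 \cdot 13758 = 651028560$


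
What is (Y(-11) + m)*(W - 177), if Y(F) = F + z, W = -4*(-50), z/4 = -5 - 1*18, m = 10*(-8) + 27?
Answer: -3588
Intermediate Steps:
m = -53 (m = -80 + 27 = -53)
z = -92 (z = 4*(-5 - 1*18) = 4*(-5 - 18) = 4*(-23) = -92)
W = 200
Y(F) = -92 + F (Y(F) = F - 92 = -92 + F)
(Y(-11) + m)*(W - 177) = ((-92 - 11) - 53)*(200 - 177) = (-103 - 53)*23 = -156*23 = -3588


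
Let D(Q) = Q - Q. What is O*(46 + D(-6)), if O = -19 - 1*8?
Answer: -1242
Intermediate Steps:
D(Q) = 0
O = -27 (O = -19 - 8 = -27)
O*(46 + D(-6)) = -27*(46 + 0) = -27*46 = -1242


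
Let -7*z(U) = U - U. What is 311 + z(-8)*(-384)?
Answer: 311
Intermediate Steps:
z(U) = 0 (z(U) = -(U - U)/7 = -1/7*0 = 0)
311 + z(-8)*(-384) = 311 + 0*(-384) = 311 + 0 = 311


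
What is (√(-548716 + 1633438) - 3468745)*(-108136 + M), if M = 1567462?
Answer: -5062029765870 + 1459326*√1084722 ≈ -5.0605e+12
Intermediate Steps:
(√(-548716 + 1633438) - 3468745)*(-108136 + M) = (√(-548716 + 1633438) - 3468745)*(-108136 + 1567462) = (√1084722 - 3468745)*1459326 = (-3468745 + √1084722)*1459326 = -5062029765870 + 1459326*√1084722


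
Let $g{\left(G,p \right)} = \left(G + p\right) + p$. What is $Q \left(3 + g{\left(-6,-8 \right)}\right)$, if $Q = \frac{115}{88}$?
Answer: $- \frac{2185}{88} \approx -24.83$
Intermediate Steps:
$g{\left(G,p \right)} = G + 2 p$
$Q = \frac{115}{88}$ ($Q = 115 \cdot \frac{1}{88} = \frac{115}{88} \approx 1.3068$)
$Q \left(3 + g{\left(-6,-8 \right)}\right) = \frac{115 \left(3 + \left(-6 + 2 \left(-8\right)\right)\right)}{88} = \frac{115 \left(3 - 22\right)}{88} = \frac{115}{88} \left(-19\right) = - \frac{2185}{88}$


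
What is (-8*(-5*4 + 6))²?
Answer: 12544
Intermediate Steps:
(-8*(-5*4 + 6))² = (-8*(-20 + 6))² = (-8*(-14))² = 112² = 12544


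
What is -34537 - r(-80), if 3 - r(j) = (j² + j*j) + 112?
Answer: -21628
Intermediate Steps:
r(j) = -109 - 2*j² (r(j) = 3 - ((j² + j*j) + 112) = 3 - ((j² + j²) + 112) = 3 - (2*j² + 112) = 3 - (112 + 2*j²) = 3 + (-112 - 2*j²) = -109 - 2*j²)
-34537 - r(-80) = -34537 - (-109 - 2*(-80)²) = -34537 - (-109 - 2*6400) = -34537 - (-109 - 12800) = -34537 - 1*(-12909) = -34537 + 12909 = -21628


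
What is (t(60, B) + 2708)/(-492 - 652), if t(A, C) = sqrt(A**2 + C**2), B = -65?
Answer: -677/286 - 5*sqrt(313)/1144 ≈ -2.4445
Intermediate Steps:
(t(60, B) + 2708)/(-492 - 652) = (sqrt(60**2 + (-65)**2) + 2708)/(-492 - 652) = (sqrt(3600 + 4225) + 2708)/(-1144) = (sqrt(7825) + 2708)*(-1/1144) = (5*sqrt(313) + 2708)*(-1/1144) = (2708 + 5*sqrt(313))*(-1/1144) = -677/286 - 5*sqrt(313)/1144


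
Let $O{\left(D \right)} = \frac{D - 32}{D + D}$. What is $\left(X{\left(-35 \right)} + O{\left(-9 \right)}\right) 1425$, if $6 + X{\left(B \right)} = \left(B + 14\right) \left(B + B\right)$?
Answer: $\frac{12536675}{6} \approx 2.0894 \cdot 10^{6}$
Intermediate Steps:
$X{\left(B \right)} = -6 + 2 B \left(14 + B\right)$ ($X{\left(B \right)} = -6 + \left(B + 14\right) \left(B + B\right) = -6 + \left(14 + B\right) 2 B = -6 + 2 B \left(14 + B\right)$)
$O{\left(D \right)} = \frac{-32 + D}{2 D}$
$\left(X{\left(-35 \right)} + O{\left(-9 \right)}\right) 1425 = \left(\left(-6 + 2 \left(-35\right)^{2} + 28 \left(-35\right)\right) + \frac{-32 - 9}{2 \left(-9\right)}\right) 1425 = \left(\left(-6 + 2 \cdot 1225 - 980\right) + \frac{1}{2} \left(- \frac{1}{9}\right) \left(-41\right)\right) 1425 = \left(\left(-6 + 2450 - 980\right) + \frac{41}{18}\right) 1425 = \left(1464 + \frac{41}{18}\right) 1425 = \frac{26393}{18} \cdot 1425 = \frac{12536675}{6}$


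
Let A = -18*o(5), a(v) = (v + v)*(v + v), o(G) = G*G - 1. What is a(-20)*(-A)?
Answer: 691200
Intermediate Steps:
o(G) = -1 + G² (o(G) = G² - 1 = -1 + G²)
a(v) = 4*v² (a(v) = (2*v)*(2*v) = 4*v²)
A = -432 (A = -18*(-1 + 5²) = -18*(-1 + 25) = -18*24 = -432)
a(-20)*(-A) = (4*(-20)²)*(-1*(-432)) = (4*400)*432 = 1600*432 = 691200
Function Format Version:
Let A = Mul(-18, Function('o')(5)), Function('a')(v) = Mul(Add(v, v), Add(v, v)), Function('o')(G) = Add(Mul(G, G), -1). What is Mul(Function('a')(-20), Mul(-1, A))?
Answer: 691200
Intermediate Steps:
Function('o')(G) = Add(-1, Pow(G, 2)) (Function('o')(G) = Add(Pow(G, 2), -1) = Add(-1, Pow(G, 2)))
Function('a')(v) = Mul(4, Pow(v, 2)) (Function('a')(v) = Mul(Mul(2, v), Mul(2, v)) = Mul(4, Pow(v, 2)))
A = -432 (A = Mul(-18, Add(-1, Pow(5, 2))) = Mul(-18, Add(-1, 25)) = Mul(-18, 24) = -432)
Mul(Function('a')(-20), Mul(-1, A)) = Mul(Mul(4, Pow(-20, 2)), Mul(-1, -432)) = Mul(Mul(4, 400), 432) = Mul(1600, 432) = 691200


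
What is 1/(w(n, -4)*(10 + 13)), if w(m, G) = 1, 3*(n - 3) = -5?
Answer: 1/23 ≈ 0.043478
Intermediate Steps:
n = 4/3 (n = 3 + (1/3)*(-5) = 3 - 5/3 = 4/3 ≈ 1.3333)
1/(w(n, -4)*(10 + 13)) = 1/(1*(10 + 13)) = 1/(1*23) = 1/23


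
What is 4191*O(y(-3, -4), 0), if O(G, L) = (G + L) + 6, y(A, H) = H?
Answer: 8382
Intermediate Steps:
O(G, L) = 6 + G + L
4191*O(y(-3, -4), 0) = 4191*(6 - 4 + 0) = 4191*2 = 8382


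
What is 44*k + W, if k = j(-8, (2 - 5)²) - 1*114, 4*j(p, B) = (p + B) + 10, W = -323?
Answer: -5218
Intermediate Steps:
j(p, B) = 5/2 + B/4 + p/4 (j(p, B) = ((p + B) + 10)/4 = ((B + p) + 10)/4 = (10 + B + p)/4 = 5/2 + B/4 + p/4)
k = -445/4 (k = (5/2 + (2 - 5)²/4 + (¼)*(-8)) - 1*114 = (5/2 + (¼)*(-3)² - 2) - 114 = (5/2 + (¼)*9 - 2) - 114 = (5/2 + 9/4 - 2) - 114 = 11/4 - 114 = -445/4 ≈ -111.25)
44*k + W = 44*(-445/4) - 323 = -4895 - 323 = -5218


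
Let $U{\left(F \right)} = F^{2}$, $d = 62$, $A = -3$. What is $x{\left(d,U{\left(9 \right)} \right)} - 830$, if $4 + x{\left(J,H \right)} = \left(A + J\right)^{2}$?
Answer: $2647$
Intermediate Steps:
$x{\left(J,H \right)} = -4 + \left(-3 + J\right)^{2}$
$x{\left(d,U{\left(9 \right)} \right)} - 830 = \left(-4 + \left(-3 + 62\right)^{2}\right) - 830 = \left(-4 + 59^{2}\right) - 830 = \left(-4 + 3481\right) - 830 = 3477 - 830 = 2647$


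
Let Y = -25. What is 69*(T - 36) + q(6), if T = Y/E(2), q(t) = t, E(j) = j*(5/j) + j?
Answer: -19071/7 ≈ -2724.4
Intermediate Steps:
E(j) = 5 + j
T = -25/7 (T = -25/(5 + 2) = -25/7 ≈ -3.5714)
69*(T - 36) + q(6) = 69*(-25/7 - 36) + 6 = 69*(-277/7) + 6 = -19113/7 + 6 = -19071/7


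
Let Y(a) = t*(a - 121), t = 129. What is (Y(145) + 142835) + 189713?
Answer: 335644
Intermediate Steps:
Y(a) = -15609 + 129*a (Y(a) = 129*(a - 121) = 129*(-121 + a) = -15609 + 129*a)
(Y(145) + 142835) + 189713 = ((-15609 + 129*145) + 142835) + 189713 = ((-15609 + 18705) + 142835) + 189713 = (3096 + 142835) + 189713 = 145931 + 189713 = 335644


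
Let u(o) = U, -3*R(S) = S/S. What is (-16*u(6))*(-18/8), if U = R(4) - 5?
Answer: -192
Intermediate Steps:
R(S) = -⅓ (R(S) = -S/(3*S) = -⅓*1 = -⅓)
U = -16/3 (U = -⅓ - 5 = -16/3 ≈ -5.3333)
u(o) = -16/3
(-16*u(6))*(-18/8) = (-16*(-16/3))*(-18/8) = 256*(-18*⅛)/3 = (256/3)*(-9/4) = -192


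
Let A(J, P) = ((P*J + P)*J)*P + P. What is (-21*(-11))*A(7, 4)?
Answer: 207900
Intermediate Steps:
A(J, P) = P + J*P*(P + J*P) (A(J, P) = ((J*P + P)*J)*P + P = ((P + J*P)*J)*P + P = (J*(P + J*P))*P + P = J*P*(P + J*P) + P = P + J*P*(P + J*P))
(-21*(-11))*A(7, 4) = (-21*(-11))*(4*(1 + 7*4 + 4*7²)) = 231*(4*(1 + 28 + 4*49)) = 231*(4*(1 + 28 + 196)) = 231*(4*225) = 231*900 = 207900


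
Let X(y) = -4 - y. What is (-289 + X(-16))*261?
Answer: -72297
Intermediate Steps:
(-289 + X(-16))*261 = (-289 + (-4 - 1*(-16)))*261 = (-289 + (-4 + 16))*261 = (-289 + 12)*261 = -277*261 = -72297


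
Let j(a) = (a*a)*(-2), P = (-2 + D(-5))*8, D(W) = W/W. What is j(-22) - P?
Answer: -960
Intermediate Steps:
D(W) = 1
P = -8 (P = (-2 + 1)*8 = -1*8 = -8)
j(a) = -2*a**2 (j(a) = a**2*(-2) = -2*a**2)
j(-22) - P = -2*(-22)**2 - 1*(-8) = -2*484 + 8 = -968 + 8 = -960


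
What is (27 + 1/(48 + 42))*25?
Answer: 12155/18 ≈ 675.28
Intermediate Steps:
(27 + 1/(48 + 42))*25 = (27 + 1/90)*25 = (2431/90)*25 = 12155/18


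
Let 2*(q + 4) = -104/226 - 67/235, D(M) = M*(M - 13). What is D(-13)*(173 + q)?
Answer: 1513530031/26555 ≈ 56996.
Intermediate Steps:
D(M) = M*(-13 + M)
q = -232231/53110 (q = -4 + (-104/226 - 67/235)/2 = -4 + (-104*1/226 - 67*1/235)/2 = -4 + (-52/113 - 67/235)/2 = -4 + (1/2)*(-19791/26555) = -4 - 19791/53110 = -232231/53110 ≈ -4.3726)
D(-13)*(173 + q) = (-13*(-13 - 13))*(173 - 232231/53110) = -13*(-26)*(8955799/53110) = 338*(8955799/53110) = 1513530031/26555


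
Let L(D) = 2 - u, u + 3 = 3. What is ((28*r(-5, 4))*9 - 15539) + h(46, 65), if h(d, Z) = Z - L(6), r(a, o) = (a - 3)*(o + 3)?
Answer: -29588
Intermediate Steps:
u = 0 (u = -3 + 3 = 0)
L(D) = 2 (L(D) = 2 - 1*0 = 2 + 0 = 2)
r(a, o) = (-3 + a)*(3 + o)
h(d, Z) = -2 + Z (h(d, Z) = Z - 1*2 = Z - 2 = -2 + Z)
((28*r(-5, 4))*9 - 15539) + h(46, 65) = ((28*(-9 - 3*4 + 3*(-5) - 5*4))*9 - 15539) + (-2 + 65) = ((28*(-9 - 12 - 15 - 20))*9 - 15539) + 63 = ((28*(-56))*9 - 15539) + 63 = (-1568*9 - 15539) + 63 = (-14112 - 15539) + 63 = -29651 + 63 = -29588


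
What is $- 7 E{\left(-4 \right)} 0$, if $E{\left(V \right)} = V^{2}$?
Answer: $0$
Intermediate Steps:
$- 7 E{\left(-4 \right)} 0 = - 7 \left(-4\right)^{2} \cdot 0 = \left(-7\right) 16 \cdot 0 = \left(-112\right) 0 = 0$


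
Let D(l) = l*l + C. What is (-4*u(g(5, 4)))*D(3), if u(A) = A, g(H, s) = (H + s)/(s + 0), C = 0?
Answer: -81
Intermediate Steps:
g(H, s) = (H + s)/s
D(l) = l² (D(l) = l*l + 0 = l² + 0 = l²)
(-4*u(g(5, 4)))*D(3) = -4*(5 + 4)/4*3² = -9*9 = -81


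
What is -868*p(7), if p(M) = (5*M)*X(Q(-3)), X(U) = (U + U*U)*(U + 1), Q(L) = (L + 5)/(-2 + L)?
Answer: 109368/25 ≈ 4374.7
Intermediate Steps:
Q(L) = (5 + L)/(-2 + L)
X(U) = (1 + U)*(U + U²) (X(U) = (U + U²)*(1 + U) = (1 + U)*(U + U²))
p(M) = -18*M/25 (p(M) = (5*M)*(((5 - 3)/(-2 - 3))*(1 + ((5 - 3)/(-2 - 3))² + 2*((5 - 3)/(-2 - 3)))) = (5*M)*((2/(-5))*(1 + (2/(-5))² + 2*(2/(-5)))) = (5*M)*((-⅕*2)*(1 + (-⅕*2)² + 2*(-⅕*2))) = (5*M)*(-2*(1 + (-⅖)² + 2*(-⅖))/5) = (5*M)*(-2*(1 + 4/25 - ⅘)/5) = (5*M)*(-⅖*9/25) = (5*M)*(-18/125) = -18*M/25)
-868*p(7) = -(-15624)*7/25 = -868*(-126/25) = 109368/25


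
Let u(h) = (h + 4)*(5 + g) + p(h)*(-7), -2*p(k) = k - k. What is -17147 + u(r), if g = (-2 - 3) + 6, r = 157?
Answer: -16181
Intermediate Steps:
p(k) = 0 (p(k) = -(k - k)/2 = -½*0 = 0)
g = 1 (g = -5 + 6 = 1)
u(h) = 24 + 6*h (u(h) = (h + 4)*(5 + 1) + 0*(-7) = (4 + h)*6 + 0 = (24 + 6*h) + 0 = 24 + 6*h)
-17147 + u(r) = -17147 + (24 + 6*157) = -17147 + (24 + 942) = -17147 + 966 = -16181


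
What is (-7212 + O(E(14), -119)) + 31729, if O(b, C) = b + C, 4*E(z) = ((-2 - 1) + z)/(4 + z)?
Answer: 1756667/72 ≈ 24398.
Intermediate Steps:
E(z) = (-3 + z)/(4*(4 + z)) (E(z) = (((-2 - 1) + z)/(4 + z))/4 = ((-3 + z)/(4 + z))/4 = (-3 + z)/(4*(4 + z)))
O(b, C) = C + b
(-7212 + O(E(14), -119)) + 31729 = (-7212 + (-119 + (-3 + 14)/(4*(4 + 14)))) + 31729 = (-7212 + (-119 + (1/4)*11/18)) + 31729 = (-7212 + (-119 + (1/4)*(1/18)*11)) + 31729 = (-7212 + (-119 + 11/72)) + 31729 = (-7212 - 8557/72) + 31729 = -527821/72 + 31729 = 1756667/72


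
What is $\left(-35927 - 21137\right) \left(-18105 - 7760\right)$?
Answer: $1475960360$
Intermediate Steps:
$\left(-35927 - 21137\right) \left(-18105 - 7760\right) = - 57064 \left(-18105 + \left(-23409 + 15649\right)\right) = - 57064 \left(-18105 - 7760\right) = \left(-57064\right) \left(-25865\right) = 1475960360$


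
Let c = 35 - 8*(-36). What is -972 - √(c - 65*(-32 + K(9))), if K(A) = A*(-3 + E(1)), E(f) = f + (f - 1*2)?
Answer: -972 - 3*√462 ≈ -1036.5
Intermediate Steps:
E(f) = -2 + 2*f (E(f) = f + (f - 2) = f + (-2 + f) = -2 + 2*f)
K(A) = -3*A (K(A) = A*(-3 + (-2 + 2*1)) = A*(-3 + (-2 + 2)) = A*(-3 + 0) = A*(-3) = -3*A)
c = 323 (c = 35 + 288 = 323)
-972 - √(c - 65*(-32 + K(9))) = -972 - √(323 - 65*(-32 - 3*9)) = -972 - √(323 - 65*(-32 - 27)) = -972 - √(323 - 65*(-59)) = -972 - √(323 + 3835) = -972 - √4158 = -972 - 3*√462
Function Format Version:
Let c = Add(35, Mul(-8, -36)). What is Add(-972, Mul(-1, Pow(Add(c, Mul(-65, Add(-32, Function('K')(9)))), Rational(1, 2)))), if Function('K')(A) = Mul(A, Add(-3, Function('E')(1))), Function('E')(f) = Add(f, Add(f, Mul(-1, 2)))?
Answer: Add(-972, Mul(-3, Pow(462, Rational(1, 2)))) ≈ -1036.5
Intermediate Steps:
Function('E')(f) = Add(-2, Mul(2, f)) (Function('E')(f) = Add(f, Add(f, -2)) = Add(f, Add(-2, f)) = Add(-2, Mul(2, f)))
Function('K')(A) = Mul(-3, A) (Function('K')(A) = Mul(A, Add(-3, Add(-2, Mul(2, 1)))) = Mul(A, Add(-3, Add(-2, 2))) = Mul(A, Add(-3, 0)) = Mul(A, -3) = Mul(-3, A))
c = 323 (c = Add(35, 288) = 323)
Add(-972, Mul(-1, Pow(Add(c, Mul(-65, Add(-32, Function('K')(9)))), Rational(1, 2)))) = Add(-972, Mul(-1, Pow(Add(323, Mul(-65, Add(-32, Mul(-3, 9)))), Rational(1, 2)))) = Add(-972, Mul(-1, Pow(Add(323, Mul(-65, Add(-32, -27))), Rational(1, 2)))) = Add(-972, Mul(-1, Pow(Add(323, Mul(-65, -59)), Rational(1, 2)))) = Add(-972, Mul(-1, Pow(Add(323, 3835), Rational(1, 2)))) = Add(-972, Mul(-1, Pow(4158, Rational(1, 2)))) = Add(-972, Mul(-1, Mul(3, Pow(462, Rational(1, 2))))) = Add(-972, Mul(-3, Pow(462, Rational(1, 2))))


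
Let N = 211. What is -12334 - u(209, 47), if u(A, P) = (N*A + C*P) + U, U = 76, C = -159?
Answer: -49036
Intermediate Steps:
u(A, P) = 76 - 159*P + 211*A (u(A, P) = (211*A - 159*P) + 76 = (-159*P + 211*A) + 76 = 76 - 159*P + 211*A)
-12334 - u(209, 47) = -12334 - (76 - 159*47 + 211*209) = -12334 - (76 - 7473 + 44099) = -12334 - 1*36702 = -12334 - 36702 = -49036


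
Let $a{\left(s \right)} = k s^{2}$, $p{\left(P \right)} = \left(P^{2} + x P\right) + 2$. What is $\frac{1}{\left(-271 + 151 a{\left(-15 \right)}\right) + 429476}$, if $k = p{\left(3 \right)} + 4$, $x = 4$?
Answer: $\frac{1}{1346530} \approx 7.4265 \cdot 10^{-7}$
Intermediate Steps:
$p{\left(P \right)} = 2 + P^{2} + 4 P$ ($p{\left(P \right)} = \left(P^{2} + 4 P\right) + 2 = 2 + P^{2} + 4 P$)
$k = 27$ ($k = \left(2 + 3^{2} + 4 \cdot 3\right) + 4 = \left(2 + 9 + 12\right) + 4 = 23 + 4 = 27$)
$a{\left(s \right)} = 27 s^{2}$
$\frac{1}{\left(-271 + 151 a{\left(-15 \right)}\right) + 429476} = \frac{1}{\left(-271 + 151 \cdot 27 \left(-15\right)^{2}\right) + 429476} = \frac{1}{\left(-271 + 151 \cdot 27 \cdot 225\right) + 429476} = \frac{1}{\left(-271 + 151 \cdot 6075\right) + 429476} = \frac{1}{\left(-271 + 917325\right) + 429476} = \frac{1}{917054 + 429476} = \frac{1}{1346530}$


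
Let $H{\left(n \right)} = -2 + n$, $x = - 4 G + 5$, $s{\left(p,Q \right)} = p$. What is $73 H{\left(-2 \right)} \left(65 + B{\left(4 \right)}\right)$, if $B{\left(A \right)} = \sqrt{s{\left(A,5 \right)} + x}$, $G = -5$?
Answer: $-18980 - 292 \sqrt{29} \approx -20552.0$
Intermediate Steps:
$x = 25$ ($x = \left(-4\right) \left(-5\right) + 5 = 20 + 5 = 25$)
$B{\left(A \right)} = \sqrt{25 + A}$ ($B{\left(A \right)} = \sqrt{A + 25} = \sqrt{25 + A}$)
$73 H{\left(-2 \right)} \left(65 + B{\left(4 \right)}\right) = 73 \left(-2 - 2\right) \left(65 + \sqrt{25 + 4}\right) = 73 \left(-4\right) \left(65 + \sqrt{29}\right) = - 292 \left(65 + \sqrt{29}\right) = -18980 - 292 \sqrt{29}$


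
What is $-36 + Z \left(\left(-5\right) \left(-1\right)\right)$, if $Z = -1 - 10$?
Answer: $-91$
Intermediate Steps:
$Z = -11$
$-36 + Z \left(\left(-5\right) \left(-1\right)\right) = -36 - 11 \left(\left(-5\right) \left(-1\right)\right) = -36 - 55 = -91$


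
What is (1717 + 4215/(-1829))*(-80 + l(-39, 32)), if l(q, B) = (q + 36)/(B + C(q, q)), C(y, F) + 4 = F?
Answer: -2750428106/20119 ≈ -1.3671e+5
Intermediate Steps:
C(y, F) = -4 + F
l(q, B) = (36 + q)/(-4 + B + q) (l(q, B) = (q + 36)/(B + (-4 + q)) = (36 + q)/(-4 + B + q))
(1717 + 4215/(-1829))*(-80 + l(-39, 32)) = (1717 + 4215/(-1829))*(-80 + (36 - 39)/(-4 + 32 - 39)) = (1717 + 4215*(-1/1829))*(-80 - 3/(-11)) = (1717 - 4215/1829)*(-80 - 1/11*(-3)) = 3136178*(-80 + 3/11)/1829 = (3136178/1829)*(-877/11) = -2750428106/20119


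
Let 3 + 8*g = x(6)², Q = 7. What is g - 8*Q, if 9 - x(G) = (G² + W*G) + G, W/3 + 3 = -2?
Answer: 1399/4 ≈ 349.75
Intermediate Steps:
W = -15 (W = -9 + 3*(-2) = -9 - 6 = -15)
x(G) = 9 - G² + 14*G (x(G) = 9 - ((G² - 15*G) + G) = 9 - (G² - 14*G) = 9 + (-G² + 14*G) = 9 - G² + 14*G)
g = 1623/4 (g = -3/8 + (9 - 1*6² + 14*6)²/8 = -3/8 + (9 - 1*36 + 84)²/8 = -3/8 + (9 - 36 + 84)²/8 = -3/8 + (⅛)*57² = -3/8 + (⅛)*3249 = -3/8 + 3249/8 = 1623/4 ≈ 405.75)
g - 8*Q = 1623/4 - 8*7 = 1623/4 - 56 = 1399/4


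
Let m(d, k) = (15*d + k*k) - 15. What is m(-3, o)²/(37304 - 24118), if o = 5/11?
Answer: 52345225/193056226 ≈ 0.27114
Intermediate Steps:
o = 5/11 (o = 5*(1/11) = 5/11 ≈ 0.45455)
m(d, k) = -15 + k² + 15*d (m(d, k) = (15*d + k²) - 15 = (k² + 15*d) - 15 = -15 + k² + 15*d)
m(-3, o)²/(37304 - 24118) = (-15 + (5/11)² + 15*(-3))²/(37304 - 24118) = (-15 + 25/121 - 45)²/13186 = (-7235/121)²*(1/13186) = (52345225/14641)*(1/13186) = 52345225/193056226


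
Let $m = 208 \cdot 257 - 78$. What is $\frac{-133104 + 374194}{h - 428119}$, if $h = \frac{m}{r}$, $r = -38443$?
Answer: $- \frac{1853644574}{3291646419} \approx -0.56314$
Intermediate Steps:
$m = 53378$ ($m = 53456 - 78 = 53378$)
$h = - \frac{53378}{38443}$ ($h = \frac{53378}{-38443} = 53378 \left(- \frac{1}{38443}\right) = - \frac{53378}{38443} \approx -1.3885$)
$\frac{-133104 + 374194}{h - 428119} = \frac{-133104 + 374194}{- \frac{53378}{38443} - 428119} = \frac{241090}{- \frac{16458232095}{38443}} = 241090 \left(- \frac{38443}{16458232095}\right) = - \frac{1853644574}{3291646419}$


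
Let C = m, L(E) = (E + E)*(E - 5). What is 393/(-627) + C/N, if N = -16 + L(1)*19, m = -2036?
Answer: 100879/8778 ≈ 11.492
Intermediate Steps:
L(E) = 2*E*(-5 + E) (L(E) = (2*E)*(-5 + E) = 2*E*(-5 + E))
N = -168 (N = -16 + (2*1*(-5 + 1))*19 = -16 + (2*1*(-4))*19 = -16 - 8*19 = -16 - 152 = -168)
C = -2036
393/(-627) + C/N = 393/(-627) - 2036/(-168) = 393*(-1/627) - 2036*(-1/168) = -131/209 + 509/42 = 100879/8778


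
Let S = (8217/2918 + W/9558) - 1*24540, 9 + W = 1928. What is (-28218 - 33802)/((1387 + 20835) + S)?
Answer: 216219116610/8070680983 ≈ 26.791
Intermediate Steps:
W = 1919 (W = -9 + 1928 = 1919)
S = -171085612508/6972561 (S = (8217/2918 + 1919/9558) - 1*24540 = (8217*(1/2918) + 1919*(1/9558)) - 24540 = (8217/2918 + 1919/9558) - 24540 = 21034432/6972561 - 24540 = -171085612508/6972561 ≈ -24537.)
(-28218 - 33802)/((1387 + 20835) + S) = (-28218 - 33802)/((1387 + 20835) - 171085612508/6972561) = -62020/(22222 - 171085612508/6972561) = -62020/(-16141361966/6972561) = -62020*(-6972561/16141361966) = 216219116610/8070680983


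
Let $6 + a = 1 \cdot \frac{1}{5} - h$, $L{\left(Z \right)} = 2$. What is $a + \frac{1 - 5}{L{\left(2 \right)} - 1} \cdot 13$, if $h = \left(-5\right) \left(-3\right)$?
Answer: $- \frac{364}{5} \approx -72.8$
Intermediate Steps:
$h = 15$
$a = - \frac{104}{5}$ ($a = -6 + \left(1 \cdot \frac{1}{5} - 15\right) = -6 + \left(\frac{1}{5} - 15\right) = -6 - \frac{74}{5} = - \frac{104}{5} \approx -20.8$)
$a + \frac{1 - 5}{L{\left(2 \right)} - 1} \cdot 13 = - \frac{104}{5} + \frac{1 - 5}{2 - 1} \cdot 13 = - \frac{104}{5} + - \frac{4}{1} \cdot 13 = - \frac{104}{5} + \left(-4\right) 1 \cdot 13 = - \frac{104}{5} - 52 = - \frac{364}{5}$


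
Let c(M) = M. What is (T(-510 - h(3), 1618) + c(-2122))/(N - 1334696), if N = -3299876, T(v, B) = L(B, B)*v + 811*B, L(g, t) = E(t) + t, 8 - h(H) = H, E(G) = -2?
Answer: -119459/1158643 ≈ -0.10310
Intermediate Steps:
h(H) = 8 - H
L(g, t) = -2 + t
T(v, B) = 811*B + v*(-2 + B) (T(v, B) = (-2 + B)*v + 811*B = v*(-2 + B) + 811*B = 811*B + v*(-2 + B))
(T(-510 - h(3), 1618) + c(-2122))/(N - 1334696) = ((811*1618 + (-510 - (8 - 1*3))*(-2 + 1618)) - 2122)/(-3299876 - 1334696) = ((1312198 + (-510 - (8 - 3))*1616) - 2122)/(-4634572) = ((1312198 + (-510 - 1*5)*1616) - 2122)*(-1/4634572) = ((1312198 + (-510 - 5)*1616) - 2122)*(-1/4634572) = ((1312198 - 515*1616) - 2122)*(-1/4634572) = ((1312198 - 832240) - 2122)*(-1/4634572) = (479958 - 2122)*(-1/4634572) = 477836*(-1/4634572) = -119459/1158643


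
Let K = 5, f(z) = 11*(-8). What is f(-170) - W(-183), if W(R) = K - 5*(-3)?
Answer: -108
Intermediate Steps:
f(z) = -88
W(R) = 20 (W(R) = 5 - 5*(-3) = 5 + 15 = 20)
f(-170) - W(-183) = -88 - 1*20 = -88 - 20 = -108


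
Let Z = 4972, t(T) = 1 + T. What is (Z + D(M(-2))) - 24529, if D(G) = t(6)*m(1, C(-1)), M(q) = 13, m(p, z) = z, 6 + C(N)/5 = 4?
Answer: -19627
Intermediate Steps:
C(N) = -10 (C(N) = -30 + 5*4 = -30 + 20 = -10)
D(G) = -70 (D(G) = (1 + 6)*(-10) = 7*(-10) = -70)
(Z + D(M(-2))) - 24529 = (4972 - 70) - 24529 = 4902 - 24529 = -19627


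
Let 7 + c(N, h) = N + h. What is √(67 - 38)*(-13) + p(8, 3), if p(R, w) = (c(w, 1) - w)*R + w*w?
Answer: -39 - 13*√29 ≈ -109.01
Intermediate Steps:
c(N, h) = -7 + N + h (c(N, h) = -7 + (N + h) = -7 + N + h)
p(R, w) = w² - 6*R (p(R, w) = ((-7 + w + 1) - w)*R + w*w = ((-6 + w) - w)*R + w² = -6*R + w² = w² - 6*R)
√(67 - 38)*(-13) + p(8, 3) = √(67 - 38)*(-13) + (3² - 6*8) = √29*(-13) + (9 - 48) = -13*√29 - 39 = -39 - 13*√29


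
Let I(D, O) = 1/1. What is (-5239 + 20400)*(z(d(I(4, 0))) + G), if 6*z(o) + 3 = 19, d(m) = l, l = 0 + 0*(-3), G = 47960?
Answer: 2181485968/3 ≈ 7.2716e+8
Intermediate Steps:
l = 0 (l = 0 + 0 = 0)
I(D, O) = 1
d(m) = 0
z(o) = 8/3 (z(o) = -1/2 + (1/6)*19 = -1/2 + 19/6 = 8/3)
(-5239 + 20400)*(z(d(I(4, 0))) + G) = (-5239 + 20400)*(8/3 + 47960) = 15161*(143888/3) = 2181485968/3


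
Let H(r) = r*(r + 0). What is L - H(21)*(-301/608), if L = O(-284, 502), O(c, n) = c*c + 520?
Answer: 49487749/608 ≈ 81394.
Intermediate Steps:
O(c, n) = 520 + c² (O(c, n) = c² + 520 = 520 + c²)
H(r) = r² (H(r) = r*r = r²)
L = 81176 (L = 520 + (-284)² = 520 + 80656 = 81176)
L - H(21)*(-301/608) = 81176 - 21²*(-301/608) = 81176 - 441*(-301*1/608) = 81176 - 441*(-301)/608 = 81176 - 1*(-132741/608) = 81176 + 132741/608 = 49487749/608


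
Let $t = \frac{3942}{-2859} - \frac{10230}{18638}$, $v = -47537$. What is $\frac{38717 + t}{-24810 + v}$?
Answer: $- \frac{343828828258}{642514213429} \approx -0.53513$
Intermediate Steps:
$t = - \frac{17119761}{8881007}$ ($t = 3942 \left(- \frac{1}{2859}\right) - \frac{5115}{9319} = - \frac{1314}{953} - \frac{5115}{9319} = - \frac{17119761}{8881007} \approx -1.9277$)
$\frac{38717 + t}{-24810 + v} = \frac{38717 - \frac{17119761}{8881007}}{-24810 - 47537} = \frac{343828828258}{8881007 \left(-72347\right)} = \frac{343828828258}{8881007} \left(- \frac{1}{72347}\right) = - \frac{343828828258}{642514213429}$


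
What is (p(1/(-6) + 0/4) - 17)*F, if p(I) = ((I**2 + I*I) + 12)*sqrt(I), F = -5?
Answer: 85 - 1085*I*sqrt(6)/108 ≈ 85.0 - 24.608*I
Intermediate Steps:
p(I) = sqrt(I)*(12 + 2*I**2) (p(I) = ((I**2 + I**2) + 12)*sqrt(I) = (2*I**2 + 12)*sqrt(I) = (12 + 2*I**2)*sqrt(I) = sqrt(I)*(12 + 2*I**2))
(p(1/(-6) + 0/4) - 17)*F = (2*sqrt(1/(-6) + 0/4)*(6 + (1/(-6) + 0/4)**2) - 17)*(-5) = (2*sqrt(1*(-1/6) + 0*(1/4))*(6 + (1*(-1/6) + 0*(1/4))**2) - 17)*(-5) = (2*sqrt(-1/6 + 0)*(6 + (-1/6 + 0)**2) - 17)*(-5) = (2*sqrt(-1/6)*(6 + (-1/6)**2) - 17)*(-5) = (2*(I*sqrt(6)/6)*(6 + 1/36) - 17)*(-5) = (2*(I*sqrt(6)/6)*(217/36) - 17)*(-5) = (217*I*sqrt(6)/108 - 17)*(-5) = (-17 + 217*I*sqrt(6)/108)*(-5) = 85 - 1085*I*sqrt(6)/108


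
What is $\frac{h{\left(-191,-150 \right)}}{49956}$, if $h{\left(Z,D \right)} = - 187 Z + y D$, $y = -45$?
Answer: $\frac{42467}{49956} \approx 0.85009$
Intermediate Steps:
$h{\left(Z,D \right)} = - 187 Z - 45 D$
$\frac{h{\left(-191,-150 \right)}}{49956} = \frac{\left(-187\right) \left(-191\right) - -6750}{49956} = \left(35717 + 6750\right) \frac{1}{49956} = 42467 \cdot \frac{1}{49956} = \frac{42467}{49956}$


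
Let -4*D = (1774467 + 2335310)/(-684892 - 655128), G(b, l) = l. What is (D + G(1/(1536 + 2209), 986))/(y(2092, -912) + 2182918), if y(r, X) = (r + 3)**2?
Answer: 5289148657/35226140235440 ≈ 0.00015015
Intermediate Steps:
D = 4109777/5360080 (D = -(1774467 + 2335310)/(4*(-684892 - 655128)) = -4109777/(4*(-1340020)) = -4109777*(-1)/(4*1340020) = -1/4*(-4109777/1340020) = 4109777/5360080 ≈ 0.76674)
y(r, X) = (3 + r)**2
(D + G(1/(1536 + 2209), 986))/(y(2092, -912) + 2182918) = (4109777/5360080 + 986)/((3 + 2092)**2 + 2182918) = 5289148657/(5360080*(2095**2 + 2182918)) = 5289148657/(5360080*(4389025 + 2182918)) = (5289148657/5360080)/6571943 = (5289148657/5360080)*(1/6571943) = 5289148657/35226140235440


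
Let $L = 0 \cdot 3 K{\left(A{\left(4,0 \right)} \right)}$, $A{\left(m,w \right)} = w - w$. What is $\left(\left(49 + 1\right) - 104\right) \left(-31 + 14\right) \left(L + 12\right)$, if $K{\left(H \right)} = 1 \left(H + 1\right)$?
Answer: $11016$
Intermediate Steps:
$A{\left(m,w \right)} = 0$
$K{\left(H \right)} = 1 + H$ ($K{\left(H \right)} = 1 \left(1 + H\right) = 1 + H$)
$L = 0$ ($L = 0 \cdot 3 \left(1 + 0\right) = 0 \cdot 1 = 0$)
$\left(\left(49 + 1\right) - 104\right) \left(-31 + 14\right) \left(L + 12\right) = \left(\left(49 + 1\right) - 104\right) \left(-31 + 14\right) \left(0 + 12\right) = \left(50 - 104\right) \left(\left(-17\right) 12\right) = \left(-54\right) \left(-204\right) = 11016$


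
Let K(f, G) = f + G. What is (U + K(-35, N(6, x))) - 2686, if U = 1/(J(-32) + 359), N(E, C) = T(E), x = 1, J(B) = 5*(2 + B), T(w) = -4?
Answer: -569524/209 ≈ -2725.0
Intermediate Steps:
J(B) = 10 + 5*B
N(E, C) = -4
U = 1/209 (U = 1/((10 + 5*(-32)) + 359) = 1/((10 - 160) + 359) = 1/(-150 + 359) = 1/209 ≈ 0.0047847)
K(f, G) = G + f
(U + K(-35, N(6, x))) - 2686 = (1/209 + (-4 - 35)) - 2686 = (1/209 - 39) - 2686 = -8150/209 - 2686 = -569524/209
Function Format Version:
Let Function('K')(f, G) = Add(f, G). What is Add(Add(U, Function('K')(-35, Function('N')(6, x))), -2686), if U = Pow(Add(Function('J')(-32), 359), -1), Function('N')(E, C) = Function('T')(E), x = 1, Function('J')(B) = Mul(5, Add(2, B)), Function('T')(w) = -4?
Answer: Rational(-569524, 209) ≈ -2725.0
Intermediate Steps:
Function('J')(B) = Add(10, Mul(5, B))
Function('N')(E, C) = -4
U = Rational(1, 209) (U = Pow(Add(Add(10, Mul(5, -32)), 359), -1) = Pow(Add(Add(10, -160), 359), -1) = Pow(Add(-150, 359), -1) = Pow(209, -1) = Rational(1, 209) ≈ 0.0047847)
Function('K')(f, G) = Add(G, f)
Add(Add(U, Function('K')(-35, Function('N')(6, x))), -2686) = Add(Add(Rational(1, 209), Add(-4, -35)), -2686) = Add(Add(Rational(1, 209), -39), -2686) = Add(Rational(-8150, 209), -2686) = Rational(-569524, 209)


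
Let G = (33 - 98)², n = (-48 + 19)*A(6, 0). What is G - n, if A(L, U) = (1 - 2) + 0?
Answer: 4196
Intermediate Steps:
A(L, U) = -1 (A(L, U) = -1 + 0 = -1)
n = 29 (n = (-48 + 19)*(-1) = -29*(-1) = 29)
G = 4225 (G = (-65)² = 4225)
G - n = 4225 - 1*29 = 4225 - 29 = 4196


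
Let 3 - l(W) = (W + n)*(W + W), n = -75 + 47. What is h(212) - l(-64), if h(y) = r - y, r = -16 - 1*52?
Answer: 11493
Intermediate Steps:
n = -28
r = -68 (r = -16 - 52 = -68)
l(W) = 3 - 2*W*(-28 + W) (l(W) = 3 - (W - 28)*(W + W) = 3 - (-28 + W)*2*W = 3 - 2*W*(-28 + W))
h(y) = -68 - y
h(212) - l(-64) = (-68 - 1*212) - (3 - 2*(-64)² + 56*(-64)) = (-68 - 212) - (3 - 2*4096 - 3584) = -280 - (3 - 8192 - 3584) = -280 - 1*(-11773) = -280 + 11773 = 11493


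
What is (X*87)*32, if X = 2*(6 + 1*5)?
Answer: 61248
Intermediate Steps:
X = 22 (X = 2*(6 + 5) = 2*11 = 22)
(X*87)*32 = (22*87)*32 = 1914*32 = 61248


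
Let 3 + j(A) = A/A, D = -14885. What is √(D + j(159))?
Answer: I*√14887 ≈ 122.01*I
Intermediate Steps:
j(A) = -2 (j(A) = -3 + A/A = -3 + 1 = -2)
√(D + j(159)) = √(-14885 - 2) = √(-14887) = I*√14887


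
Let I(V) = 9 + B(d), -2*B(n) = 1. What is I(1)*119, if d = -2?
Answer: 2023/2 ≈ 1011.5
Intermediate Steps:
B(n) = -½ (B(n) = -½*1 = -½)
I(V) = 17/2 (I(V) = 9 - ½ = 17/2)
I(1)*119 = (17/2)*119 = 2023/2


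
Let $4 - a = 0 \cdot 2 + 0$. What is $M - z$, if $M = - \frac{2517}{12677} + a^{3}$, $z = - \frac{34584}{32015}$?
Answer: $\frac{26332505533}{405854155} \approx 64.882$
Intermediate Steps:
$a = 4$ ($a = 4 - \left(0 \cdot 2 + 0\right) = 4 - \left(0 + 0\right) = 4 - 0 = 4 + 0 = 4$)
$z = - \frac{34584}{32015}$ ($z = \left(-34584\right) \frac{1}{32015} = - \frac{34584}{32015} \approx -1.0802$)
$M = \frac{808811}{12677}$ ($M = - \frac{2517}{12677} + 4^{3} = \left(-2517\right) \frac{1}{12677} + 64 = - \frac{2517}{12677} + 64 = \frac{808811}{12677} \approx 63.801$)
$M - z = \frac{808811}{12677} - - \frac{34584}{32015} = \frac{808811}{12677} + \frac{34584}{32015} = \frac{26332505533}{405854155}$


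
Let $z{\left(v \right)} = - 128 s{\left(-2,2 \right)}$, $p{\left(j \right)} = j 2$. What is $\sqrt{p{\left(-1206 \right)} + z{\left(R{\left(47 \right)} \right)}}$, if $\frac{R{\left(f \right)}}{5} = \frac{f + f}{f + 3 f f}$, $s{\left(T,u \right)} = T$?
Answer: $14 i \sqrt{11} \approx 46.433 i$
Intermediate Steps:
$p{\left(j \right)} = 2 j$
$R{\left(f \right)} = \frac{10 f}{f + 3 f^{2}}$ ($R{\left(f \right)} = 5 \frac{f + f}{f + 3 f f} = 5 \frac{2 f}{f + 3 f^{2}} = \frac{10 f}{f + 3 f^{2}}$)
$z{\left(v \right)} = 256$ ($z{\left(v \right)} = \left(-128\right) \left(-2\right) = 256$)
$\sqrt{p{\left(-1206 \right)} + z{\left(R{\left(47 \right)} \right)}} = \sqrt{2 \left(-1206\right) + 256} = \sqrt{-2412 + 256} = \sqrt{-2156} = 14 i \sqrt{11}$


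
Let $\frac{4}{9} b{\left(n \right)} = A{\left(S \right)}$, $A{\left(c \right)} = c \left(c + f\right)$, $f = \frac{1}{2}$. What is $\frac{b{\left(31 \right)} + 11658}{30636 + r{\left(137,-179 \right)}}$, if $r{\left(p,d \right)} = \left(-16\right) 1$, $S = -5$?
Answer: $\frac{93669}{244960} \approx 0.38238$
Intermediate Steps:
$f = \frac{1}{2} \approx 0.5$
$r{\left(p,d \right)} = -16$
$A{\left(c \right)} = c \left(\frac{1}{2} + c\right)$ ($A{\left(c \right)} = c \left(c + \frac{1}{2}\right) = c \left(\frac{1}{2} + c\right)$)
$b{\left(n \right)} = \frac{405}{8}$ ($b{\left(n \right)} = \frac{9 \left(- 5 \left(\frac{1}{2} - 5\right)\right)}{4} = \frac{9 \left(\left(-5\right) \left(- \frac{9}{2}\right)\right)}{4} = \frac{9}{4} \cdot \frac{45}{2} = \frac{405}{8}$)
$\frac{b{\left(31 \right)} + 11658}{30636 + r{\left(137,-179 \right)}} = \frac{\frac{405}{8} + 11658}{30636 - 16} = \frac{93669}{8 \cdot 30620} = \frac{93669}{8} \cdot \frac{1}{30620} = \frac{93669}{244960}$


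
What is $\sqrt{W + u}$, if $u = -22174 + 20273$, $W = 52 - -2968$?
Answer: $\sqrt{1119} \approx 33.451$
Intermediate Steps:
$W = 3020$ ($W = 52 + 2968 = 3020$)
$u = -1901$
$\sqrt{W + u} = \sqrt{3020 - 1901} = \sqrt{1119}$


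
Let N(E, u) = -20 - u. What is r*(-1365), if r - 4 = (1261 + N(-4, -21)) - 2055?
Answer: 1076985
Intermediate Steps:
r = -789 (r = 4 + ((1261 + (-20 - 1*(-21))) - 2055) = 4 + ((1261 + (-20 + 21)) - 2055) = 4 + ((1261 + 1) - 2055) = 4 + (1262 - 2055) = 4 - 793 = -789)
r*(-1365) = -789*(-1365) = 1076985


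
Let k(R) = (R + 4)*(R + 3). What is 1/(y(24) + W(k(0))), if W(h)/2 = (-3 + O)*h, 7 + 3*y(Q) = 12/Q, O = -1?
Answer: -6/589 ≈ -0.010187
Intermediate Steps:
y(Q) = -7/3 + 4/Q (y(Q) = -7/3 + (12/Q)/3 = -7/3 + 4/Q)
k(R) = (3 + R)*(4 + R) (k(R) = (4 + R)*(3 + R) = (3 + R)*(4 + R))
W(h) = -8*h (W(h) = 2*((-3 - 1)*h) = 2*(-4*h) = -8*h)
1/(y(24) + W(k(0))) = 1/((-7/3 + 4/24) - 8*(12 + 0² + 7*0)) = 1/((-7/3 + 4*(1/24)) - 8*(12 + 0 + 0)) = 1/((-7/3 + ⅙) - 8*12) = 1/(-13/6 - 96) = 1/(-589/6) = -6/589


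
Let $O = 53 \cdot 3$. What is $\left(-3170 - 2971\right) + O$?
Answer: $-5982$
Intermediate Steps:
$O = 159$
$\left(-3170 - 2971\right) + O = \left(-3170 - 2971\right) + 159 = -6141 + 159 = -5982$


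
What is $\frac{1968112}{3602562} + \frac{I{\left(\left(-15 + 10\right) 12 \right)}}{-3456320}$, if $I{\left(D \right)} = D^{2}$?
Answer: $\frac{42434097779}{77822544324} \approx 0.54527$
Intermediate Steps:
$\frac{1968112}{3602562} + \frac{I{\left(\left(-15 + 10\right) 12 \right)}}{-3456320} = \frac{1968112}{3602562} + \frac{\left(\left(-15 + 10\right) 12\right)^{2}}{-3456320} = 1968112 \cdot \frac{1}{3602562} + \left(\left(-5\right) 12\right)^{2} \left(- \frac{1}{3456320}\right) = \frac{984056}{1801281} + \left(-60\right)^{2} \left(- \frac{1}{3456320}\right) = \frac{984056}{1801281} + 3600 \left(- \frac{1}{3456320}\right) = \frac{984056}{1801281} - \frac{45}{43204} = \frac{42434097779}{77822544324}$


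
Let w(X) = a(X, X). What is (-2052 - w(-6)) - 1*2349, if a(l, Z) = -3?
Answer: -4398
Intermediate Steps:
w(X) = -3
(-2052 - w(-6)) - 1*2349 = (-2052 - 1*(-3)) - 1*2349 = (-2052 + 3) - 2349 = -2049 - 2349 = -4398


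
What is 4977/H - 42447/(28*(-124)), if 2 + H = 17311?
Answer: 751995267/60096848 ≈ 12.513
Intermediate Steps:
H = 17309 (H = -2 + 17311 = 17309)
4977/H - 42447/(28*(-124)) = 4977/17309 - 42447/(28*(-124)) = 4977*(1/17309) - 42447/(-3472) = 4977/17309 - 42447*(-1/3472) = 4977/17309 + 42447/3472 = 751995267/60096848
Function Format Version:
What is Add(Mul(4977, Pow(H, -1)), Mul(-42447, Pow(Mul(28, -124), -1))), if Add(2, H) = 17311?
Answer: Rational(751995267, 60096848) ≈ 12.513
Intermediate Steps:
H = 17309 (H = Add(-2, 17311) = 17309)
Add(Mul(4977, Pow(H, -1)), Mul(-42447, Pow(Mul(28, -124), -1))) = Add(Mul(4977, Pow(17309, -1)), Mul(-42447, Pow(Mul(28, -124), -1))) = Add(Mul(4977, Rational(1, 17309)), Mul(-42447, Pow(-3472, -1))) = Add(Rational(4977, 17309), Mul(-42447, Rational(-1, 3472))) = Add(Rational(4977, 17309), Rational(42447, 3472)) = Rational(751995267, 60096848)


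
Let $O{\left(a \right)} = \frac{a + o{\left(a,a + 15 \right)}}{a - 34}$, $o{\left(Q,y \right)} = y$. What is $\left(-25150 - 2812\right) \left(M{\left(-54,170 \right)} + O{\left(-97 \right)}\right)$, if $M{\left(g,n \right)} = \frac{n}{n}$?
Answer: $- \frac{8668220}{131} \approx -66170.0$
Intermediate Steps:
$O{\left(a \right)} = \frac{15 + 2 a}{-34 + a}$ ($O{\left(a \right)} = \frac{a + \left(a + 15\right)}{a - 34} = \frac{a + \left(15 + a\right)}{-34 + a} = \frac{15 + 2 a}{-34 + a}$)
$M{\left(g,n \right)} = 1$
$\left(-25150 - 2812\right) \left(M{\left(-54,170 \right)} + O{\left(-97 \right)}\right) = \left(-25150 - 2812\right) \left(1 + \frac{15 + 2 \left(-97\right)}{-34 - 97}\right) = - 27962 \left(1 + \frac{15 - 194}{-131}\right) = - 27962 \left(1 - - \frac{179}{131}\right) = - 27962 \left(1 + \frac{179}{131}\right) = \left(-27962\right) \frac{310}{131} = - \frac{8668220}{131}$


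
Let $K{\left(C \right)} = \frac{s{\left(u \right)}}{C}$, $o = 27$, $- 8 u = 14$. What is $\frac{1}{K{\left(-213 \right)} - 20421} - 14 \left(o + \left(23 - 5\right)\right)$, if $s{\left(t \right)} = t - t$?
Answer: $- \frac{12865231}{20421} \approx -630.0$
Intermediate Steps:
$u = - \frac{7}{4}$ ($u = \left(- \frac{1}{8}\right) 14 = - \frac{7}{4} \approx -1.75$)
$s{\left(t \right)} = 0$
$K{\left(C \right)} = 0$ ($K{\left(C \right)} = \frac{0}{C} = 0$)
$\frac{1}{K{\left(-213 \right)} - 20421} - 14 \left(o + \left(23 - 5\right)\right) = \frac{1}{0 - 20421} - 14 \left(27 + \left(23 - 5\right)\right) = \frac{1}{-20421} - 14 \left(27 + 18\right) = - \frac{1}{20421} - 630 = - \frac{12865231}{20421}$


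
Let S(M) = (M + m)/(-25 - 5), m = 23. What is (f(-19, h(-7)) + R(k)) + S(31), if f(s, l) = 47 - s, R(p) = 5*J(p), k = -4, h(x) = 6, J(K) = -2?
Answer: 271/5 ≈ 54.200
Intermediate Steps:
S(M) = -23/30 - M/30 (S(M) = (M + 23)/(-25 - 5) = (23 + M)/(-30) = (23 + M)*(-1/30) = -23/30 - M/30)
R(p) = -10 (R(p) = 5*(-2) = -10)
(f(-19, h(-7)) + R(k)) + S(31) = ((47 - 1*(-19)) - 10) + (-23/30 - 1/30*31) = ((47 + 19) - 10) + (-23/30 - 31/30) = (66 - 10) - 9/5 = 56 - 9/5 = 271/5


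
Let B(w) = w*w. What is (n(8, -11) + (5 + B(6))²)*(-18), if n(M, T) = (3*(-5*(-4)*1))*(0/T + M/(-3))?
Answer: -27378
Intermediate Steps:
B(w) = w²
n(M, T) = -20*M (n(M, T) = (3*(20*1))*(0 + M*(-⅓)) = (3*20)*(0 - M/3) = 60*(-M/3) = -20*M)
(n(8, -11) + (5 + B(6))²)*(-18) = (-20*8 + (5 + 6²)²)*(-18) = (-160 + (5 + 36)²)*(-18) = (-160 + 41²)*(-18) = (-160 + 1681)*(-18) = 1521*(-18) = -27378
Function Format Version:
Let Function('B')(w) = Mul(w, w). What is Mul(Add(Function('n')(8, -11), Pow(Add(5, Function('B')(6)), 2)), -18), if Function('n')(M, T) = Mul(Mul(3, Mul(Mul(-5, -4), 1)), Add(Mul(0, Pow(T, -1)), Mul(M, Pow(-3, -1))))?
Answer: -27378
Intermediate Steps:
Function('B')(w) = Pow(w, 2)
Function('n')(M, T) = Mul(-20, M) (Function('n')(M, T) = Mul(Mul(3, Mul(20, 1)), Add(0, Mul(M, Rational(-1, 3)))) = Mul(Mul(3, 20), Add(0, Mul(Rational(-1, 3), M))) = Mul(60, Mul(Rational(-1, 3), M)) = Mul(-20, M))
Mul(Add(Function('n')(8, -11), Pow(Add(5, Function('B')(6)), 2)), -18) = Mul(Add(Mul(-20, 8), Pow(Add(5, Pow(6, 2)), 2)), -18) = Mul(Add(-160, Pow(Add(5, 36), 2)), -18) = Mul(Add(-160, Pow(41, 2)), -18) = Mul(Add(-160, 1681), -18) = Mul(1521, -18) = -27378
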